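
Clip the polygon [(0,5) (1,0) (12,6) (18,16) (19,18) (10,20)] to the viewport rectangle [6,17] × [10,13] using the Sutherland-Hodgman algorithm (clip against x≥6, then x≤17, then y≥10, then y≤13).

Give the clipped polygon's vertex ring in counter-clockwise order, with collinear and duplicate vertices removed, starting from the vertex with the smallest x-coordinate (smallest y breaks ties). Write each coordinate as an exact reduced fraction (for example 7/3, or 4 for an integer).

1. After x ≥ 6: [(6,14) (6,30/11) (12,6) (18,16) (19,18) (10,20)]
2. After x ≤ 17: [(6,14) (6,30/11) (12,6) (17,43/3) (17,166/9) (10,20)]
3. After y ≥ 10: [(6,14) (6,10) (72/5,10) (17,43/3) (17,166/9) (10,20)]
4. After y ≤ 13: [(6,13) (6,10) (72/5,10) (81/5,13)]
5. Canonical ring: [(6,10) (72/5,10) (81/5,13) (6,13)]

Clipped polygon: [(6,10) (72/5,10) (81/5,13) (6,13)]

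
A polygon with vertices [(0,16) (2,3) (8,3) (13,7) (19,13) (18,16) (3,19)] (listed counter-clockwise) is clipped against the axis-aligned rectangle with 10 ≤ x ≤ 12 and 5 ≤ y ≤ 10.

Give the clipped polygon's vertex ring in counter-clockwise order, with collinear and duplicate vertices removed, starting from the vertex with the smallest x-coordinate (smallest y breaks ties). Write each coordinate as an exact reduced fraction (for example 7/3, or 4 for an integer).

Clipped polygon: [(10,5) (21/2,5) (12,31/5) (12,10) (10,10)]

1. After x ≥ 10: [(10,23/5) (13,7) (19,13) (18,16) (10,88/5)]
2. After x ≤ 12: [(10,23/5) (12,31/5) (12,86/5) (10,88/5)]
3. After y ≥ 5: [(10,5) (21/2,5) (12,31/5) (12,86/5) (10,88/5)]
4. After y ≤ 10: [(10,10) (10,5) (21/2,5) (12,31/5) (12,10)]
5. Canonical ring: [(10,5) (21/2,5) (12,31/5) (12,10) (10,10)]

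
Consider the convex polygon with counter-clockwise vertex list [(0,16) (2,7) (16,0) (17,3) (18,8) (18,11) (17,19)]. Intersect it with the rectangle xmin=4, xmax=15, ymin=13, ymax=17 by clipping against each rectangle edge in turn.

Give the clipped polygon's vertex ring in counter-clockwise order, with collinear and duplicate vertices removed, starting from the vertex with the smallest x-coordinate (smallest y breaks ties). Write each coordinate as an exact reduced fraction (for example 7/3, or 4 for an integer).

1. After x ≥ 4: [(4,284/17) (4,6) (16,0) (17,3) (18,8) (18,11) (17,19)]
2. After x ≤ 15: [(15,317/17) (4,284/17) (4,6) (15,1/2)]
3. After y ≥ 13: [(15,13) (15,317/17) (4,284/17) (4,13)]
4. After y ≤ 17: [(15,13) (15,17) (17/3,17) (4,284/17) (4,13)]
5. Canonical ring: [(4,13) (15,13) (15,17) (17/3,17) (4,284/17)]

Clipped polygon: [(4,13) (15,13) (15,17) (17/3,17) (4,284/17)]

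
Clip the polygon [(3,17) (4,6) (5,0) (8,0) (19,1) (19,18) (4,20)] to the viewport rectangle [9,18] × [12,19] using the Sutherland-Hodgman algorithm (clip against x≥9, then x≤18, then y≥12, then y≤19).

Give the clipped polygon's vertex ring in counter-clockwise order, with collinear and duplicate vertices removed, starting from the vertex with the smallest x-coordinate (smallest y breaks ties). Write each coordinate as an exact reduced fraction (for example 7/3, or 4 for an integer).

Clipped polygon: [(9,12) (18,12) (18,272/15) (23/2,19) (9,19)]

1. After x ≥ 9: [(9,1/11) (19,1) (19,18) (9,58/3)]
2. After x ≤ 18: [(9,1/11) (18,10/11) (18,272/15) (9,58/3)]
3. After y ≥ 12: [(9,12) (18,12) (18,272/15) (9,58/3)]
4. After y ≤ 19: [(9,19) (9,12) (18,12) (18,272/15) (23/2,19)]
5. Canonical ring: [(9,12) (18,12) (18,272/15) (23/2,19) (9,19)]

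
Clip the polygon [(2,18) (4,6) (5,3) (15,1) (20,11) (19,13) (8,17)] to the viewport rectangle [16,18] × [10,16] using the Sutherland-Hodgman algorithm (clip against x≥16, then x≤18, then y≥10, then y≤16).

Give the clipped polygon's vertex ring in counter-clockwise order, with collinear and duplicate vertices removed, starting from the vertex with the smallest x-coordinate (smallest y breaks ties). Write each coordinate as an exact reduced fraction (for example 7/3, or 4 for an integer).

Clipped polygon: [(16,10) (18,10) (18,147/11) (16,155/11)]

1. After x ≥ 16: [(16,3) (20,11) (19,13) (16,155/11)]
2. After x ≤ 18: [(16,3) (18,7) (18,147/11) (16,155/11)]
3. After y ≥ 10: [(16,10) (18,10) (18,147/11) (16,155/11)]
4. After y ≤ 16: [(16,10) (18,10) (18,147/11) (16,155/11)]
5. Canonical ring: [(16,10) (18,10) (18,147/11) (16,155/11)]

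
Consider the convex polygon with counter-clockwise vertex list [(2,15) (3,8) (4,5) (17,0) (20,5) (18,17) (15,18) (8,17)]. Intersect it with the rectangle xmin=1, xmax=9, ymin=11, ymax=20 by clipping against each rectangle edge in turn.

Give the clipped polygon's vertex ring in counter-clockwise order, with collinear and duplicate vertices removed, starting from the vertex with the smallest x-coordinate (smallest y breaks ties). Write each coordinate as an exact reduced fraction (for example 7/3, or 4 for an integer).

1. After x ≥ 1: [(2,15) (3,8) (4,5) (17,0) (20,5) (18,17) (15,18) (8,17)]
2. After x ≤ 9: [(2,15) (3,8) (4,5) (9,40/13) (9,120/7) (8,17)]
3. After y ≥ 11: [(2,15) (18/7,11) (9,11) (9,120/7) (8,17)]
4. After y ≤ 20: [(2,15) (18/7,11) (9,11) (9,120/7) (8,17)]
5. Canonical ring: [(2,15) (18/7,11) (9,11) (9,120/7) (8,17)]

Clipped polygon: [(2,15) (18/7,11) (9,11) (9,120/7) (8,17)]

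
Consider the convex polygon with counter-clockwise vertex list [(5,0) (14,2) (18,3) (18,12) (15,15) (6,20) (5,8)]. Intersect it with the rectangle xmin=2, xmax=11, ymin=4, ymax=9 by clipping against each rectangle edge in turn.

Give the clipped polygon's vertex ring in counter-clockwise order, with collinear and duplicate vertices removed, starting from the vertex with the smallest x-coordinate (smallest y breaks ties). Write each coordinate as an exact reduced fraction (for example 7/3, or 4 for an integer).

1. After x ≥ 2: [(5,0) (14,2) (18,3) (18,12) (15,15) (6,20) (5,8)]
2. After x ≤ 11: [(5,0) (11,4/3) (11,155/9) (6,20) (5,8)]
3. After y ≥ 4: [(5,4) (11,4) (11,155/9) (6,20) (5,8)]
4. After y ≤ 9: [(5,4) (11,4) (11,9) (61/12,9) (5,8)]
5. Canonical ring: [(5,4) (11,4) (11,9) (61/12,9) (5,8)]

Clipped polygon: [(5,4) (11,4) (11,9) (61/12,9) (5,8)]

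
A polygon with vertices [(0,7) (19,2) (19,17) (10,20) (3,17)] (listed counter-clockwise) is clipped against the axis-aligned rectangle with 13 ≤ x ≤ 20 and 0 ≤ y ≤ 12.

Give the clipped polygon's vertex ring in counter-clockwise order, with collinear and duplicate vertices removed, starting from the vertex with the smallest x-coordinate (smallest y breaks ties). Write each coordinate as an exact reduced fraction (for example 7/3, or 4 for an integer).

1. After x ≥ 13: [(13,68/19) (19,2) (19,17) (13,19)]
2. After x ≤ 20: [(13,68/19) (19,2) (19,17) (13,19)]
3. After y ≥ 0: [(13,68/19) (19,2) (19,17) (13,19)]
4. After y ≤ 12: [(13,12) (13,68/19) (19,2) (19,12)]
5. Canonical ring: [(13,68/19) (19,2) (19,12) (13,12)]

Clipped polygon: [(13,68/19) (19,2) (19,12) (13,12)]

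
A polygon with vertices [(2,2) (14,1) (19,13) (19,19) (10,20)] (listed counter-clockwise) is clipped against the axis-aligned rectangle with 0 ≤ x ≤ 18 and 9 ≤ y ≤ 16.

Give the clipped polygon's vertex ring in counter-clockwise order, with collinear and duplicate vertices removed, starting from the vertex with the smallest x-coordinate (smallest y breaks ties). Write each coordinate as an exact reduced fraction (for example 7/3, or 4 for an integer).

Clipped polygon: [(46/9,9) (52/3,9) (18,53/5) (18,16) (74/9,16)]

1. After x ≥ 0: [(2,2) (14,1) (19,13) (19,19) (10,20)]
2. After x ≤ 18: [(2,2) (14,1) (18,53/5) (18,172/9) (10,20)]
3. After y ≥ 9: [(46/9,9) (52/3,9) (18,53/5) (18,172/9) (10,20)]
4. After y ≤ 16: [(74/9,16) (46/9,9) (52/3,9) (18,53/5) (18,16)]
5. Canonical ring: [(46/9,9) (52/3,9) (18,53/5) (18,16) (74/9,16)]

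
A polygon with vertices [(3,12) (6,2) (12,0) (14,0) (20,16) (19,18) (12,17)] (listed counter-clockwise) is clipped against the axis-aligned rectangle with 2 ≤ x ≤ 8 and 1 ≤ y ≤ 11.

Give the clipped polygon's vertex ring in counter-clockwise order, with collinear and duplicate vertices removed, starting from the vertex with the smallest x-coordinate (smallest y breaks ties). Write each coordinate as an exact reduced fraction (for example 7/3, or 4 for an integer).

Clipped polygon: [(33/10,11) (6,2) (8,4/3) (8,11)]

1. After x ≥ 2: [(3,12) (6,2) (12,0) (14,0) (20,16) (19,18) (12,17)]
2. After x ≤ 8: [(8,133/9) (3,12) (6,2) (8,4/3)]
3. After y ≥ 1: [(8,133/9) (3,12) (6,2) (8,4/3)]
4. After y ≤ 11: [(8,11) (33/10,11) (6,2) (8,4/3)]
5. Canonical ring: [(33/10,11) (6,2) (8,4/3) (8,11)]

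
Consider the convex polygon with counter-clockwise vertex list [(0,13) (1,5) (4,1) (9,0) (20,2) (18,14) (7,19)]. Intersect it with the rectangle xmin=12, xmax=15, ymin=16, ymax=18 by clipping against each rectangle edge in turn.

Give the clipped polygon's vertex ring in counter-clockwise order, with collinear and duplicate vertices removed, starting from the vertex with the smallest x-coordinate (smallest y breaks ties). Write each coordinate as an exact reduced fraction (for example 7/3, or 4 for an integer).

1. After x ≥ 12: [(12,6/11) (20,2) (18,14) (12,184/11)]
2. After x ≤ 15: [(12,6/11) (15,12/11) (15,169/11) (12,184/11)]
3. After y ≥ 16: [(12,16) (68/5,16) (12,184/11)]
4. After y ≤ 18: [(12,16) (68/5,16) (12,184/11)]
5. Canonical ring: [(12,16) (68/5,16) (12,184/11)]

Clipped polygon: [(12,16) (68/5,16) (12,184/11)]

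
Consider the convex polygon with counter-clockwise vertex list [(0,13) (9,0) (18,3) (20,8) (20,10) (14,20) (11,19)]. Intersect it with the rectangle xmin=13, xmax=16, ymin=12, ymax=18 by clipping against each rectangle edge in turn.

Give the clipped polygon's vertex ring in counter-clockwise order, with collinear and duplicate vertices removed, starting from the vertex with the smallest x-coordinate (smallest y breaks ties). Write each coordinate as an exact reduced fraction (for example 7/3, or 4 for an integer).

Clipped polygon: [(13,12) (16,12) (16,50/3) (76/5,18) (13,18)]

1. After x ≥ 13: [(13,4/3) (18,3) (20,8) (20,10) (14,20) (13,59/3)]
2. After x ≤ 16: [(13,4/3) (16,7/3) (16,50/3) (14,20) (13,59/3)]
3. After y ≥ 12: [(13,12) (16,12) (16,50/3) (14,20) (13,59/3)]
4. After y ≤ 18: [(13,18) (13,12) (16,12) (16,50/3) (76/5,18)]
5. Canonical ring: [(13,12) (16,12) (16,50/3) (76/5,18) (13,18)]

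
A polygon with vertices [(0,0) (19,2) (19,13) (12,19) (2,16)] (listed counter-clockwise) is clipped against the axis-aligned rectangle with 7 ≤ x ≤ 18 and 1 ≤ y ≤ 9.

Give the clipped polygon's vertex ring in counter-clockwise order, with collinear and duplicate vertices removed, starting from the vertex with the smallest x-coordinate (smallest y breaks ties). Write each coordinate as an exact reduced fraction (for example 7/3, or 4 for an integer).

Clipped polygon: [(7,1) (19/2,1) (18,36/19) (18,9) (7,9)]

1. After x ≥ 7: [(7,14/19) (19,2) (19,13) (12,19) (7,35/2)]
2. After x ≤ 18: [(7,14/19) (18,36/19) (18,97/7) (12,19) (7,35/2)]
3. After y ≥ 1: [(7,1) (19/2,1) (18,36/19) (18,97/7) (12,19) (7,35/2)]
4. After y ≤ 9: [(7,9) (7,1) (19/2,1) (18,36/19) (18,9)]
5. Canonical ring: [(7,1) (19/2,1) (18,36/19) (18,9) (7,9)]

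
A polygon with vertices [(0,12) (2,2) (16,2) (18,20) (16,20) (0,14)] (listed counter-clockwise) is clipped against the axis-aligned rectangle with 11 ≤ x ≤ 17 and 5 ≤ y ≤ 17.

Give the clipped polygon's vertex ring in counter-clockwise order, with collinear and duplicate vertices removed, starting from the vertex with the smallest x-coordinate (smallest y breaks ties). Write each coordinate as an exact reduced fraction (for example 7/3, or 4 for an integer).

Clipped polygon: [(11,5) (49/3,5) (17,11) (17,17) (11,17)]

1. After x ≥ 11: [(11,2) (16,2) (18,20) (16,20) (11,145/8)]
2. After x ≤ 17: [(11,2) (16,2) (17,11) (17,20) (16,20) (11,145/8)]
3. After y ≥ 5: [(11,5) (49/3,5) (17,11) (17,20) (16,20) (11,145/8)]
4. After y ≤ 17: [(11,17) (11,5) (49/3,5) (17,11) (17,17)]
5. Canonical ring: [(11,5) (49/3,5) (17,11) (17,17) (11,17)]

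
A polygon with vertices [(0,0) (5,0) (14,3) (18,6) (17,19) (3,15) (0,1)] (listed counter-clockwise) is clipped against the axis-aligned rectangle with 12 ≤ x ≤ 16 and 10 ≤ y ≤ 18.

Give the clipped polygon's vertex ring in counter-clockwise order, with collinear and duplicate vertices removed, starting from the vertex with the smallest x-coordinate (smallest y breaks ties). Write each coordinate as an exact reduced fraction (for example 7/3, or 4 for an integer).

1. After x ≥ 12: [(12,7/3) (14,3) (18,6) (17,19) (12,123/7)]
2. After x ≤ 16: [(12,7/3) (14,3) (16,9/2) (16,131/7) (12,123/7)]
3. After y ≥ 10: [(12,10) (16,10) (16,131/7) (12,123/7)]
4. After y ≤ 18: [(12,10) (16,10) (16,18) (27/2,18) (12,123/7)]
5. Canonical ring: [(12,10) (16,10) (16,18) (27/2,18) (12,123/7)]

Clipped polygon: [(12,10) (16,10) (16,18) (27/2,18) (12,123/7)]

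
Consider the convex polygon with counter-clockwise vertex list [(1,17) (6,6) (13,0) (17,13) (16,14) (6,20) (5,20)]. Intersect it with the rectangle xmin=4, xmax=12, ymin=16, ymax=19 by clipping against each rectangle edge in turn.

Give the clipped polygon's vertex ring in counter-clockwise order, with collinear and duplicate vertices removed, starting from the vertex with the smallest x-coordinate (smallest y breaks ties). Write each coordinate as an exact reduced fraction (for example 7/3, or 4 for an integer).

1. After x ≥ 4: [(4,77/4) (4,52/5) (6,6) (13,0) (17,13) (16,14) (6,20) (5,20)]
2. After x ≤ 12: [(4,77/4) (4,52/5) (6,6) (12,6/7) (12,82/5) (6,20) (5,20)]
3. After y ≥ 16: [(4,77/4) (4,16) (12,16) (12,82/5) (6,20) (5,20)]
4. After y ≤ 19: [(4,19) (4,16) (12,16) (12,82/5) (23/3,19)]
5. Canonical ring: [(4,16) (12,16) (12,82/5) (23/3,19) (4,19)]

Clipped polygon: [(4,16) (12,16) (12,82/5) (23/3,19) (4,19)]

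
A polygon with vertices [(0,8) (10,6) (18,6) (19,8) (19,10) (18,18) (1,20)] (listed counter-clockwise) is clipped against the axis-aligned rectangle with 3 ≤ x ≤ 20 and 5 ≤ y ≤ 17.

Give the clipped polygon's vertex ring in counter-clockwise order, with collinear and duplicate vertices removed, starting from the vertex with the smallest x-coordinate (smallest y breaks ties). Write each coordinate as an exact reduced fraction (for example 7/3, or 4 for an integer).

Clipped polygon: [(3,37/5) (10,6) (18,6) (19,8) (19,10) (145/8,17) (3,17)]

1. After x ≥ 3: [(3,37/5) (10,6) (18,6) (19,8) (19,10) (18,18) (3,336/17)]
2. After x ≤ 20: [(3,37/5) (10,6) (18,6) (19,8) (19,10) (18,18) (3,336/17)]
3. After y ≥ 5: [(3,37/5) (10,6) (18,6) (19,8) (19,10) (18,18) (3,336/17)]
4. After y ≤ 17: [(3,17) (3,37/5) (10,6) (18,6) (19,8) (19,10) (145/8,17)]
5. Canonical ring: [(3,37/5) (10,6) (18,6) (19,8) (19,10) (145/8,17) (3,17)]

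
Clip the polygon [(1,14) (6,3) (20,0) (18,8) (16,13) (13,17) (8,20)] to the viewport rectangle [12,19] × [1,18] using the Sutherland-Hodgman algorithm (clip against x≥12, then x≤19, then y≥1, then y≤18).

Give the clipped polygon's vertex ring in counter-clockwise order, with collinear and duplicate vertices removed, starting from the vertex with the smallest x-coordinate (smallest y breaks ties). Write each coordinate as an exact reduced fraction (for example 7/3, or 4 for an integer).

Clipped polygon: [(12,12/7) (46/3,1) (19,1) (19,4) (18,8) (16,13) (13,17) (12,88/5)]

1. After x ≥ 12: [(12,12/7) (20,0) (18,8) (16,13) (13,17) (12,88/5)]
2. After x ≤ 19: [(12,12/7) (19,3/14) (19,4) (18,8) (16,13) (13,17) (12,88/5)]
3. After y ≥ 1: [(12,12/7) (46/3,1) (19,1) (19,4) (18,8) (16,13) (13,17) (12,88/5)]
4. After y ≤ 18: [(12,12/7) (46/3,1) (19,1) (19,4) (18,8) (16,13) (13,17) (12,88/5)]
5. Canonical ring: [(12,12/7) (46/3,1) (19,1) (19,4) (18,8) (16,13) (13,17) (12,88/5)]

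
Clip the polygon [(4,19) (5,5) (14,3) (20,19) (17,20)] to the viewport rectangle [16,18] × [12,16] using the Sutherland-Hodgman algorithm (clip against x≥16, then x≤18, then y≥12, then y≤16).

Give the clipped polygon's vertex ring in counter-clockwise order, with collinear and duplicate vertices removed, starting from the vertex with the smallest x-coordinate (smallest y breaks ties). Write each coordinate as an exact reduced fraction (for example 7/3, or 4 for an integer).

Clipped polygon: [(16,12) (139/8,12) (18,41/3) (18,16) (16,16)]

1. After x ≥ 16: [(16,259/13) (16,25/3) (20,19) (17,20)]
2. After x ≤ 18: [(16,259/13) (16,25/3) (18,41/3) (18,59/3) (17,20)]
3. After y ≥ 12: [(16,259/13) (16,12) (139/8,12) (18,41/3) (18,59/3) (17,20)]
4. After y ≤ 16: [(16,16) (16,12) (139/8,12) (18,41/3) (18,16)]
5. Canonical ring: [(16,12) (139/8,12) (18,41/3) (18,16) (16,16)]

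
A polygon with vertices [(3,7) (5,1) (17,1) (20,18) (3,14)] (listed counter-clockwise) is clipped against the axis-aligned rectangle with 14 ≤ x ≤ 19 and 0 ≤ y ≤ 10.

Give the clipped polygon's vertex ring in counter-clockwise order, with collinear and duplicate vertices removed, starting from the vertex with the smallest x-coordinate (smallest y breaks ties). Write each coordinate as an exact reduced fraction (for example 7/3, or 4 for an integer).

1. After x ≥ 14: [(14,1) (17,1) (20,18) (14,282/17)]
2. After x ≤ 19: [(14,1) (17,1) (19,37/3) (19,302/17) (14,282/17)]
3. After y ≥ 0: [(14,1) (17,1) (19,37/3) (19,302/17) (14,282/17)]
4. After y ≤ 10: [(14,10) (14,1) (17,1) (316/17,10)]
5. Canonical ring: [(14,1) (17,1) (316/17,10) (14,10)]

Clipped polygon: [(14,1) (17,1) (316/17,10) (14,10)]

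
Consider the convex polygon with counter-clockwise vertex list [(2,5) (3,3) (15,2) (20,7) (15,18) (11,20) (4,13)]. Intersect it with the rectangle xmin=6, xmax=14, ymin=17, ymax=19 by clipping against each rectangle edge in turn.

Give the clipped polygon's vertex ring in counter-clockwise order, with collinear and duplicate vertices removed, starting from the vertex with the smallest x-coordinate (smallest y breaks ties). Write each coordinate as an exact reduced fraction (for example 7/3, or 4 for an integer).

Clipped polygon: [(8,17) (14,17) (14,37/2) (13,19) (10,19)]

1. After x ≥ 6: [(6,11/4) (15,2) (20,7) (15,18) (11,20) (6,15)]
2. After x ≤ 14: [(6,11/4) (14,25/12) (14,37/2) (11,20) (6,15)]
3. After y ≥ 17: [(14,17) (14,37/2) (11,20) (8,17)]
4. After y ≤ 19: [(14,17) (14,37/2) (13,19) (10,19) (8,17)]
5. Canonical ring: [(8,17) (14,17) (14,37/2) (13,19) (10,19)]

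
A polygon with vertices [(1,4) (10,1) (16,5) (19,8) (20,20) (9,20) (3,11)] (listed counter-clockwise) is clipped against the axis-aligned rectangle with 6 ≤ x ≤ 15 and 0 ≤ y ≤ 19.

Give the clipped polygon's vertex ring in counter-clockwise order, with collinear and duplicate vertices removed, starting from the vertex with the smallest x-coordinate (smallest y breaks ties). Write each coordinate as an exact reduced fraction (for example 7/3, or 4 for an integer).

Clipped polygon: [(6,7/3) (10,1) (15,13/3) (15,19) (25/3,19) (6,31/2)]

1. After x ≥ 6: [(6,7/3) (10,1) (16,5) (19,8) (20,20) (9,20) (6,31/2)]
2. After x ≤ 15: [(6,7/3) (10,1) (15,13/3) (15,20) (9,20) (6,31/2)]
3. After y ≥ 0: [(6,7/3) (10,1) (15,13/3) (15,20) (9,20) (6,31/2)]
4. After y ≤ 19: [(6,7/3) (10,1) (15,13/3) (15,19) (25/3,19) (6,31/2)]
5. Canonical ring: [(6,7/3) (10,1) (15,13/3) (15,19) (25/3,19) (6,31/2)]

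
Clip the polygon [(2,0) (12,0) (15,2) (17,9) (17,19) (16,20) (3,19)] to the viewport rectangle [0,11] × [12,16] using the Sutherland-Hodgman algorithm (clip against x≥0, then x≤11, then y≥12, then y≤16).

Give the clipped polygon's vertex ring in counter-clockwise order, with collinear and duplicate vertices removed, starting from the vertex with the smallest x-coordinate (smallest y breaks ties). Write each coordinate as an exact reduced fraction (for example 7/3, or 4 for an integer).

Clipped polygon: [(50/19,12) (11,12) (11,16) (54/19,16)]

1. After x ≥ 0: [(2,0) (12,0) (15,2) (17,9) (17,19) (16,20) (3,19)]
2. After x ≤ 11: [(2,0) (11,0) (11,255/13) (3,19)]
3. After y ≥ 12: [(50/19,12) (11,12) (11,255/13) (3,19)]
4. After y ≤ 16: [(54/19,16) (50/19,12) (11,12) (11,16)]
5. Canonical ring: [(50/19,12) (11,12) (11,16) (54/19,16)]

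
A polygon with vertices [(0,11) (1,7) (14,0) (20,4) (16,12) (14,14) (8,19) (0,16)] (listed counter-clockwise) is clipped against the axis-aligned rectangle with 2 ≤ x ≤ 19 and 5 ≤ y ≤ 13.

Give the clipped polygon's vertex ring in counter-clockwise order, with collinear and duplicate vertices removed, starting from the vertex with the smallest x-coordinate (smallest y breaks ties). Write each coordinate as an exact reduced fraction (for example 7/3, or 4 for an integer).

1. After x ≥ 2: [(2,84/13) (14,0) (20,4) (16,12) (14,14) (8,19) (2,67/4)]
2. After x ≤ 19: [(2,84/13) (14,0) (19,10/3) (19,6) (16,12) (14,14) (8,19) (2,67/4)]
3. After y ≥ 5: [(2,84/13) (33/7,5) (19,5) (19,6) (16,12) (14,14) (8,19) (2,67/4)]
4. After y ≤ 13: [(2,13) (2,84/13) (33/7,5) (19,5) (19,6) (16,12) (15,13)]
5. Canonical ring: [(2,84/13) (33/7,5) (19,5) (19,6) (16,12) (15,13) (2,13)]

Clipped polygon: [(2,84/13) (33/7,5) (19,5) (19,6) (16,12) (15,13) (2,13)]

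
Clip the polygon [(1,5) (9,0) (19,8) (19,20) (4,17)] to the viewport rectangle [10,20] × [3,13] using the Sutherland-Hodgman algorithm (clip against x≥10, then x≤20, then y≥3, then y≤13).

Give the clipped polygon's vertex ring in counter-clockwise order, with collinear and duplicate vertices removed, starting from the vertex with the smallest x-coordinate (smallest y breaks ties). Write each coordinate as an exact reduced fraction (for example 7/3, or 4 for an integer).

1. After x ≥ 10: [(10,4/5) (19,8) (19,20) (10,91/5)]
2. After x ≤ 20: [(10,4/5) (19,8) (19,20) (10,91/5)]
3. After y ≥ 3: [(10,3) (51/4,3) (19,8) (19,20) (10,91/5)]
4. After y ≤ 13: [(10,13) (10,3) (51/4,3) (19,8) (19,13)]
5. Canonical ring: [(10,3) (51/4,3) (19,8) (19,13) (10,13)]

Clipped polygon: [(10,3) (51/4,3) (19,8) (19,13) (10,13)]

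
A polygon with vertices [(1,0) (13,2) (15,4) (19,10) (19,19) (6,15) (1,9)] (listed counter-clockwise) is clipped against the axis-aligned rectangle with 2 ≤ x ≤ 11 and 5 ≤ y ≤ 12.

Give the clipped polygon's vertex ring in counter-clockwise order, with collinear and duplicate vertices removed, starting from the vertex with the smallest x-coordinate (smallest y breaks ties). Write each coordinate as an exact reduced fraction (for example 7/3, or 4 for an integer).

Clipped polygon: [(2,5) (11,5) (11,12) (7/2,12) (2,51/5)]

1. After x ≥ 2: [(2,1/6) (13,2) (15,4) (19,10) (19,19) (6,15) (2,51/5)]
2. After x ≤ 11: [(2,1/6) (11,5/3) (11,215/13) (6,15) (2,51/5)]
3. After y ≥ 5: [(2,5) (11,5) (11,215/13) (6,15) (2,51/5)]
4. After y ≤ 12: [(2,5) (11,5) (11,12) (7/2,12) (2,51/5)]
5. Canonical ring: [(2,5) (11,5) (11,12) (7/2,12) (2,51/5)]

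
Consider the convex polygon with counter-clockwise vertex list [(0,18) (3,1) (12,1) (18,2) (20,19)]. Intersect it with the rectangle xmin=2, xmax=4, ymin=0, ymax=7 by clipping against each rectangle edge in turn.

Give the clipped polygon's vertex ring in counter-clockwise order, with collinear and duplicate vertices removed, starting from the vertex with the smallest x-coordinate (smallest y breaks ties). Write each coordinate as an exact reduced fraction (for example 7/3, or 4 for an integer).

1. After x ≥ 2: [(2,181/10) (2,20/3) (3,1) (12,1) (18,2) (20,19)]
2. After x ≤ 4: [(4,91/5) (2,181/10) (2,20/3) (3,1) (4,1)]
3. After y ≥ 0: [(4,91/5) (2,181/10) (2,20/3) (3,1) (4,1)]
4. After y ≤ 7: [(4,7) (2,7) (2,20/3) (3,1) (4,1)]
5. Canonical ring: [(2,20/3) (3,1) (4,1) (4,7) (2,7)]

Clipped polygon: [(2,20/3) (3,1) (4,1) (4,7) (2,7)]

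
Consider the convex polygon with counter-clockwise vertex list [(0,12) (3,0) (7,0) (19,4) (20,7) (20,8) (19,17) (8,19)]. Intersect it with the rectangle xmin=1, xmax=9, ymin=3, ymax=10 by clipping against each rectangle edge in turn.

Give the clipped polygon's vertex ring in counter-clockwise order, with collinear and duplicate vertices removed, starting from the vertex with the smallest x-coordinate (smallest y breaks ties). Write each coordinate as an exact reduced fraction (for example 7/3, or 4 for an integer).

1. After x ≥ 1: [(1,103/8) (1,8) (3,0) (7,0) (19,4) (20,7) (20,8) (19,17) (8,19)]
2. After x ≤ 9: [(1,103/8) (1,8) (3,0) (7,0) (9,2/3) (9,207/11) (8,19)]
3. After y ≥ 3: [(1,103/8) (1,8) (9/4,3) (9,3) (9,207/11) (8,19)]
4. After y ≤ 10: [(1,10) (1,8) (9/4,3) (9,3) (9,10)]
5. Canonical ring: [(1,8) (9/4,3) (9,3) (9,10) (1,10)]

Clipped polygon: [(1,8) (9/4,3) (9,3) (9,10) (1,10)]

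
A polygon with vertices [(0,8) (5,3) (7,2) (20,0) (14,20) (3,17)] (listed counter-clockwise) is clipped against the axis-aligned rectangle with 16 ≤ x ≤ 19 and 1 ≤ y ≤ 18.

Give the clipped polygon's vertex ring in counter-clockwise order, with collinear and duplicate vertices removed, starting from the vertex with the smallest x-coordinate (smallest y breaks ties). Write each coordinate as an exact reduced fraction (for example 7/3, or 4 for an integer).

Clipped polygon: [(16,1) (19,1) (19,10/3) (16,40/3)]

1. After x ≥ 16: [(16,8/13) (20,0) (16,40/3)]
2. After x ≤ 19: [(16,8/13) (19,2/13) (19,10/3) (16,40/3)]
3. After y ≥ 1: [(16,1) (19,1) (19,10/3) (16,40/3)]
4. After y ≤ 18: [(16,1) (19,1) (19,10/3) (16,40/3)]
5. Canonical ring: [(16,1) (19,1) (19,10/3) (16,40/3)]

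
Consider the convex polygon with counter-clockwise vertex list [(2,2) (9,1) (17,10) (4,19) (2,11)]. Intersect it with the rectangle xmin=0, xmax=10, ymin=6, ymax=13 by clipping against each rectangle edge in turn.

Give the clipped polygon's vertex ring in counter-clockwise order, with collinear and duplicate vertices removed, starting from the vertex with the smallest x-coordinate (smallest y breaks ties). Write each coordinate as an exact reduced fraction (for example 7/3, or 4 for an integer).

Clipped polygon: [(2,6) (10,6) (10,13) (5/2,13) (2,11)]

1. After x ≥ 0: [(2,2) (9,1) (17,10) (4,19) (2,11)]
2. After x ≤ 10: [(2,2) (9,1) (10,17/8) (10,193/13) (4,19) (2,11)]
3. After y ≥ 6: [(2,6) (10,6) (10,193/13) (4,19) (2,11)]
4. After y ≤ 13: [(2,6) (10,6) (10,13) (5/2,13) (2,11)]
5. Canonical ring: [(2,6) (10,6) (10,13) (5/2,13) (2,11)]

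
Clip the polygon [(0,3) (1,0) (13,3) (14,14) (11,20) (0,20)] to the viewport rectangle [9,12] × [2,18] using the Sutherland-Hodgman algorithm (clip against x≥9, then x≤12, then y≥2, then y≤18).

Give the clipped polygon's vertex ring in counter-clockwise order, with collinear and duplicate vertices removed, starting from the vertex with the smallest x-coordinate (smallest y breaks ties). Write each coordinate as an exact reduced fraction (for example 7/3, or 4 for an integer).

Clipped polygon: [(9,2) (12,11/4) (12,18) (9,18)]

1. After x ≥ 9: [(9,2) (13,3) (14,14) (11,20) (9,20)]
2. After x ≤ 12: [(9,2) (12,11/4) (12,18) (11,20) (9,20)]
3. After y ≥ 2: [(9,2) (12,11/4) (12,18) (11,20) (9,20)]
4. After y ≤ 18: [(9,18) (9,2) (12,11/4) (12,18) (12,18)]
5. Canonical ring: [(9,2) (12,11/4) (12,18) (9,18)]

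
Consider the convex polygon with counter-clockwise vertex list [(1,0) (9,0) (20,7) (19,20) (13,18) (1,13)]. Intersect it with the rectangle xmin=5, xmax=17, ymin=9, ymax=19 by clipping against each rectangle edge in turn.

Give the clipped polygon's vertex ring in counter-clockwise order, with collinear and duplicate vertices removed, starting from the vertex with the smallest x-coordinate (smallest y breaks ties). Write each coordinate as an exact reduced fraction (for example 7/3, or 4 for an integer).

Clipped polygon: [(5,9) (17,9) (17,19) (16,19) (13,18) (5,44/3)]

1. After x ≥ 5: [(5,0) (9,0) (20,7) (19,20) (13,18) (5,44/3)]
2. After x ≤ 17: [(5,0) (9,0) (17,56/11) (17,58/3) (13,18) (5,44/3)]
3. After y ≥ 9: [(5,9) (17,9) (17,58/3) (13,18) (5,44/3)]
4. After y ≤ 19: [(5,9) (17,9) (17,19) (16,19) (13,18) (5,44/3)]
5. Canonical ring: [(5,9) (17,9) (17,19) (16,19) (13,18) (5,44/3)]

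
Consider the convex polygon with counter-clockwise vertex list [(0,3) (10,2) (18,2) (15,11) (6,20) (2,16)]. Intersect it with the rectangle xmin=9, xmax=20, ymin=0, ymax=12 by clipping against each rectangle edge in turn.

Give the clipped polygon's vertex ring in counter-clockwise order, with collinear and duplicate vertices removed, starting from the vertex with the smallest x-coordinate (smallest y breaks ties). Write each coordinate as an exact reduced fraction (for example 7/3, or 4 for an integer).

Clipped polygon: [(9,21/10) (10,2) (18,2) (15,11) (14,12) (9,12)]

1. After x ≥ 9: [(9,21/10) (10,2) (18,2) (15,11) (9,17)]
2. After x ≤ 20: [(9,21/10) (10,2) (18,2) (15,11) (9,17)]
3. After y ≥ 0: [(9,21/10) (10,2) (18,2) (15,11) (9,17)]
4. After y ≤ 12: [(9,12) (9,21/10) (10,2) (18,2) (15,11) (14,12)]
5. Canonical ring: [(9,21/10) (10,2) (18,2) (15,11) (14,12) (9,12)]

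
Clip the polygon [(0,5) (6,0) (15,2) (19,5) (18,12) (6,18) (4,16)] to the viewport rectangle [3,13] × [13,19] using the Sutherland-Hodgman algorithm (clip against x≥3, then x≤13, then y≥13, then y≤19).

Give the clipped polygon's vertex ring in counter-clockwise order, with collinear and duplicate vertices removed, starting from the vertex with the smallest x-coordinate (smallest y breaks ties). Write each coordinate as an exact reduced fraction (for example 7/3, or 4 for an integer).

1. After x ≥ 3: [(3,53/4) (3,5/2) (6,0) (15,2) (19,5) (18,12) (6,18) (4,16)]
2. After x ≤ 13: [(3,53/4) (3,5/2) (6,0) (13,14/9) (13,29/2) (6,18) (4,16)]
3. After y ≥ 13: [(3,53/4) (3,13) (13,13) (13,29/2) (6,18) (4,16)]
4. After y ≤ 19: [(3,53/4) (3,13) (13,13) (13,29/2) (6,18) (4,16)]
5. Canonical ring: [(3,13) (13,13) (13,29/2) (6,18) (4,16) (3,53/4)]

Clipped polygon: [(3,13) (13,13) (13,29/2) (6,18) (4,16) (3,53/4)]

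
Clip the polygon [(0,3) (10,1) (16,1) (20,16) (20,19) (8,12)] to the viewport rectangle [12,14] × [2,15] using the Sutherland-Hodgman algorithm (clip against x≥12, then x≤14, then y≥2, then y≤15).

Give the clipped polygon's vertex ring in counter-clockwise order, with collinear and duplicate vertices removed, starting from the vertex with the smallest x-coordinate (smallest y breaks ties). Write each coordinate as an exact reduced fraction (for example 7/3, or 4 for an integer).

1. After x ≥ 12: [(12,1) (16,1) (20,16) (20,19) (12,43/3)]
2. After x ≤ 14: [(12,1) (14,1) (14,31/2) (12,43/3)]
3. After y ≥ 2: [(12,2) (14,2) (14,31/2) (12,43/3)]
4. After y ≤ 15: [(12,2) (14,2) (14,15) (92/7,15) (12,43/3)]
5. Canonical ring: [(12,2) (14,2) (14,15) (92/7,15) (12,43/3)]

Clipped polygon: [(12,2) (14,2) (14,15) (92/7,15) (12,43/3)]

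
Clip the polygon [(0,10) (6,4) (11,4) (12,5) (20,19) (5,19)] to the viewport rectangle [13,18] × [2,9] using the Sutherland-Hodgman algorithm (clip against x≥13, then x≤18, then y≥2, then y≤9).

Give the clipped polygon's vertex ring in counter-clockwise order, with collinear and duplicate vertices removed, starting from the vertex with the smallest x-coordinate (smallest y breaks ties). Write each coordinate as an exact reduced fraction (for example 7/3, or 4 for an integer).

Clipped polygon: [(13,27/4) (100/7,9) (13,9)]

1. After x ≥ 13: [(13,27/4) (20,19) (13,19)]
2. After x ≤ 18: [(13,27/4) (18,31/2) (18,19) (13,19)]
3. After y ≥ 2: [(13,27/4) (18,31/2) (18,19) (13,19)]
4. After y ≤ 9: [(13,9) (13,27/4) (100/7,9)]
5. Canonical ring: [(13,27/4) (100/7,9) (13,9)]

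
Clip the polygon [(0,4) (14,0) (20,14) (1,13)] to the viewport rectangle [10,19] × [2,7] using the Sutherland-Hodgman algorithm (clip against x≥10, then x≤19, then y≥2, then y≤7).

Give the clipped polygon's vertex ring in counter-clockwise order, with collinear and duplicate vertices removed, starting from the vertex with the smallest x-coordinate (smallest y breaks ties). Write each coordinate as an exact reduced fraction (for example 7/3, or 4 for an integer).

1. After x ≥ 10: [(10,8/7) (14,0) (20,14) (10,256/19)]
2. After x ≤ 19: [(10,8/7) (14,0) (19,35/3) (19,265/19) (10,256/19)]
3. After y ≥ 2: [(10,2) (104/7,2) (19,35/3) (19,265/19) (10,256/19)]
4. After y ≤ 7: [(10,7) (10,2) (104/7,2) (17,7)]
5. Canonical ring: [(10,2) (104/7,2) (17,7) (10,7)]

Clipped polygon: [(10,2) (104/7,2) (17,7) (10,7)]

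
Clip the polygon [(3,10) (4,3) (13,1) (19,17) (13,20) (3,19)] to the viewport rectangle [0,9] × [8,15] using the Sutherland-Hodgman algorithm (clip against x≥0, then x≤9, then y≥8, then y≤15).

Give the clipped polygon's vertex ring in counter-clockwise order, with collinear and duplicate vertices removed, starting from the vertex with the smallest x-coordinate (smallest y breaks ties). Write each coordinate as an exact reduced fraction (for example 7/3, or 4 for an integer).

1. After x ≥ 0: [(3,10) (4,3) (13,1) (19,17) (13,20) (3,19)]
2. After x ≤ 9: [(3,10) (4,3) (9,17/9) (9,98/5) (3,19)]
3. After y ≥ 8: [(3,10) (23/7,8) (9,8) (9,98/5) (3,19)]
4. After y ≤ 15: [(3,15) (3,10) (23/7,8) (9,8) (9,15)]
5. Canonical ring: [(3,10) (23/7,8) (9,8) (9,15) (3,15)]

Clipped polygon: [(3,10) (23/7,8) (9,8) (9,15) (3,15)]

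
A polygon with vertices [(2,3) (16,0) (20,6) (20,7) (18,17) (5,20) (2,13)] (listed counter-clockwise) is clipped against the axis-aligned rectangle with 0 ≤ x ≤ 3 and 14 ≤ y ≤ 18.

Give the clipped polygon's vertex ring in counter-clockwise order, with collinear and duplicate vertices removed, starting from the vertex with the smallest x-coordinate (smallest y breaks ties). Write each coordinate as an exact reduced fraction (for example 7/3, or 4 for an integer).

Clipped polygon: [(17/7,14) (3,14) (3,46/3)]

1. After x ≥ 0: [(2,3) (16,0) (20,6) (20,7) (18,17) (5,20) (2,13)]
2. After x ≤ 3: [(2,3) (3,39/14) (3,46/3) (2,13)]
3. After y ≥ 14: [(3,14) (3,46/3) (17/7,14)]
4. After y ≤ 18: [(3,14) (3,46/3) (17/7,14)]
5. Canonical ring: [(17/7,14) (3,14) (3,46/3)]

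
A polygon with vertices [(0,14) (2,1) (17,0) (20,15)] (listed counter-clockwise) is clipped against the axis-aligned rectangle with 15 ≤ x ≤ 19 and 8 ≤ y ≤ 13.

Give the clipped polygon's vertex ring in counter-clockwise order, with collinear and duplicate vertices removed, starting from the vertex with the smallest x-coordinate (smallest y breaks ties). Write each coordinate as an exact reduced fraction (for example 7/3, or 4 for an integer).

1. After x ≥ 15: [(15,59/4) (15,2/15) (17,0) (20,15)]
2. After x ≤ 19: [(19,299/20) (15,59/4) (15,2/15) (17,0) (19,10)]
3. After y ≥ 8: [(19,299/20) (15,59/4) (15,8) (93/5,8) (19,10)]
4. After y ≤ 13: [(19,13) (15,13) (15,8) (93/5,8) (19,10)]
5. Canonical ring: [(15,8) (93/5,8) (19,10) (19,13) (15,13)]

Clipped polygon: [(15,8) (93/5,8) (19,10) (19,13) (15,13)]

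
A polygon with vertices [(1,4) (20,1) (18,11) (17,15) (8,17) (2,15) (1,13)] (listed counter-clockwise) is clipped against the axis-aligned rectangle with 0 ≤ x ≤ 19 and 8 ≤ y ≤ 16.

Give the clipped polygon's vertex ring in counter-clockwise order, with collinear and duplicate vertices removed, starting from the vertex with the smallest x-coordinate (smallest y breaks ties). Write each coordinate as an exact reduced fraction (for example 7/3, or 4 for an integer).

Clipped polygon: [(1,8) (93/5,8) (18,11) (17,15) (25/2,16) (5,16) (2,15) (1,13)]

1. After x ≥ 0: [(1,4) (20,1) (18,11) (17,15) (8,17) (2,15) (1,13)]
2. After x ≤ 19: [(1,4) (19,22/19) (19,6) (18,11) (17,15) (8,17) (2,15) (1,13)]
3. After y ≥ 8: [(1,8) (93/5,8) (18,11) (17,15) (8,17) (2,15) (1,13)]
4. After y ≤ 16: [(1,8) (93/5,8) (18,11) (17,15) (25/2,16) (5,16) (2,15) (1,13)]
5. Canonical ring: [(1,8) (93/5,8) (18,11) (17,15) (25/2,16) (5,16) (2,15) (1,13)]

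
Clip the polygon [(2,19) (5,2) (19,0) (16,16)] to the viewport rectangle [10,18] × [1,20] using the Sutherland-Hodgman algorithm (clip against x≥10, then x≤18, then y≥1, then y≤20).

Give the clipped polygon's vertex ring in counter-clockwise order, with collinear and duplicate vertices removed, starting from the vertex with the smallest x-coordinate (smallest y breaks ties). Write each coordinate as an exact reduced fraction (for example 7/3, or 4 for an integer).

Clipped polygon: [(10,9/7) (12,1) (18,1) (18,16/3) (16,16) (10,121/7)]

1. After x ≥ 10: [(10,121/7) (10,9/7) (19,0) (16,16)]
2. After x ≤ 18: [(10,121/7) (10,9/7) (18,1/7) (18,16/3) (16,16)]
3. After y ≥ 1: [(10,121/7) (10,9/7) (12,1) (18,1) (18,16/3) (16,16)]
4. After y ≤ 20: [(10,121/7) (10,9/7) (12,1) (18,1) (18,16/3) (16,16)]
5. Canonical ring: [(10,9/7) (12,1) (18,1) (18,16/3) (16,16) (10,121/7)]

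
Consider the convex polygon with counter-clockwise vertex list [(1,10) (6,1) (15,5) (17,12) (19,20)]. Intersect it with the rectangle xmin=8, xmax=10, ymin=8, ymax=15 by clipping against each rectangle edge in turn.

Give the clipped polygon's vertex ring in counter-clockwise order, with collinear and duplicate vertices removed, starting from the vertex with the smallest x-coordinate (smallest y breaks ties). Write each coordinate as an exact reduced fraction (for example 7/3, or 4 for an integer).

1. After x ≥ 8: [(8,125/9) (8,17/9) (15,5) (17,12) (19,20)]
2. After x ≤ 10: [(10,15) (8,125/9) (8,17/9) (10,25/9)]
3. After y ≥ 8: [(10,8) (10,15) (8,125/9) (8,8)]
4. After y ≤ 15: [(10,8) (10,15) (8,125/9) (8,8)]
5. Canonical ring: [(8,8) (10,8) (10,15) (8,125/9)]

Clipped polygon: [(8,8) (10,8) (10,15) (8,125/9)]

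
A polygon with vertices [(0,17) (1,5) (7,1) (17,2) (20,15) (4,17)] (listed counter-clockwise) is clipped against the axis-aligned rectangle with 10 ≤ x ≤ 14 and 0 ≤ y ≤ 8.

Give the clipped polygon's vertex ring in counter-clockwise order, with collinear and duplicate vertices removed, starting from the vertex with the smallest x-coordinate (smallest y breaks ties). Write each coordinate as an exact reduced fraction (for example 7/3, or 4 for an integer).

Clipped polygon: [(10,13/10) (14,17/10) (14,8) (10,8)]

1. After x ≥ 10: [(10,13/10) (17,2) (20,15) (10,65/4)]
2. After x ≤ 14: [(10,13/10) (14,17/10) (14,63/4) (10,65/4)]
3. After y ≥ 0: [(10,13/10) (14,17/10) (14,63/4) (10,65/4)]
4. After y ≤ 8: [(10,8) (10,13/10) (14,17/10) (14,8)]
5. Canonical ring: [(10,13/10) (14,17/10) (14,8) (10,8)]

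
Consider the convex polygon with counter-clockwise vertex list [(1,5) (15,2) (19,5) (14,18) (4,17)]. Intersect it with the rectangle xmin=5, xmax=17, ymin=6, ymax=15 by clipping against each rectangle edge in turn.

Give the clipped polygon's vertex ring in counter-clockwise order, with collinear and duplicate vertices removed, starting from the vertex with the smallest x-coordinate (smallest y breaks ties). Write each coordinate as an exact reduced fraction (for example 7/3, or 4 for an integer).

Clipped polygon: [(5,6) (17,6) (17,51/5) (197/13,15) (5,15)]

1. After x ≥ 5: [(5,29/7) (15,2) (19,5) (14,18) (5,171/10)]
2. After x ≤ 17: [(5,29/7) (15,2) (17,7/2) (17,51/5) (14,18) (5,171/10)]
3. After y ≥ 6: [(5,6) (17,6) (17,51/5) (14,18) (5,171/10)]
4. After y ≤ 15: [(5,15) (5,6) (17,6) (17,51/5) (197/13,15)]
5. Canonical ring: [(5,6) (17,6) (17,51/5) (197/13,15) (5,15)]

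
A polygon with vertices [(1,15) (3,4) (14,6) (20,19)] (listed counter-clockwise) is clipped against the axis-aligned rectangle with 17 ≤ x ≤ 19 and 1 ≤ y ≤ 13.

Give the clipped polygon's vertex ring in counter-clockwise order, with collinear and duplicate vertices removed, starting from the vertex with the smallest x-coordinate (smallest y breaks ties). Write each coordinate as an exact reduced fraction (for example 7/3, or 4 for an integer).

1. After x ≥ 17: [(17,349/19) (17,25/2) (20,19)]
2. After x ≤ 19: [(19,357/19) (17,349/19) (17,25/2) (19,101/6)]
3. After y ≥ 1: [(19,357/19) (17,349/19) (17,25/2) (19,101/6)]
4. After y ≤ 13: [(17,13) (17,25/2) (224/13,13)]
5. Canonical ring: [(17,25/2) (224/13,13) (17,13)]

Clipped polygon: [(17,25/2) (224/13,13) (17,13)]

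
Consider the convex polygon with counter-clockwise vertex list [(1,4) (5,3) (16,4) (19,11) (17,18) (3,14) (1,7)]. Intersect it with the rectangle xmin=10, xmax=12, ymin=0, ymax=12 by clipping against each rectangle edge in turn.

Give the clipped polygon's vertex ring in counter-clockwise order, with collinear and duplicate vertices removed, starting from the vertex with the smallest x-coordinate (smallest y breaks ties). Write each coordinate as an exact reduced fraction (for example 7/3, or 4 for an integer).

1. After x ≥ 10: [(10,38/11) (16,4) (19,11) (17,18) (10,16)]
2. After x ≤ 12: [(10,38/11) (12,40/11) (12,116/7) (10,16)]
3. After y ≥ 0: [(10,38/11) (12,40/11) (12,116/7) (10,16)]
4. After y ≤ 12: [(10,12) (10,38/11) (12,40/11) (12,12)]
5. Canonical ring: [(10,38/11) (12,40/11) (12,12) (10,12)]

Clipped polygon: [(10,38/11) (12,40/11) (12,12) (10,12)]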